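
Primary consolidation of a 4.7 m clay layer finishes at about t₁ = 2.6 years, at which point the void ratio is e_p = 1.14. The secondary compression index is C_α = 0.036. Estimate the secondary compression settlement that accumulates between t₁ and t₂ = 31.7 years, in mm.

S_s ≈ 85.9 mm

Secondary compression: S_s = C_α·H/(1+e_p)·log₁₀(t₂/t₁)
S_s = 0.036×4.7/(1+1.14)×log₁₀(31.7/2.6)
    = 0.07907 × 1.086 = 0.08587 m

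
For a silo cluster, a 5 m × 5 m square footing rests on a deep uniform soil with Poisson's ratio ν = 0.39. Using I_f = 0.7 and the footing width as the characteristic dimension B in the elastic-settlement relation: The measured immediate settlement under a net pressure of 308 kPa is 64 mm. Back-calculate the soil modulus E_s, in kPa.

E_s ≈ 14300 kPa

S_e = q·B·(1−ν²)/E_s · I_f  ⇒  E_s = q·B·(1−ν²)·I_f / S_e.
E_s = 308 × 5 × 0.8479 × 0.7 / 0.064 = 14280 kPa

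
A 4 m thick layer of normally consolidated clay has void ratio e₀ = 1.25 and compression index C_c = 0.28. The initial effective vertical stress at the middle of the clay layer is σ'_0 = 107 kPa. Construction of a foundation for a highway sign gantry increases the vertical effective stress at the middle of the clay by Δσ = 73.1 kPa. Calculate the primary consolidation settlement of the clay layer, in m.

Final effective stress: σ'_f = σ'_0 + Δσ = 107 + 73.1 = 180.1 kPa.
Normally consolidated clay, so the full stress increment lies on the virgin compression line:
S_c = C_c·H/(1+e₀)·log₁₀(σ'_f/σ'_0) = 0.28×4/(1+1.25)×log₁₀(180.1/107)
    = 0.49778 × 0.22613 = 0.1126 m

S_c ≈ 0.113 m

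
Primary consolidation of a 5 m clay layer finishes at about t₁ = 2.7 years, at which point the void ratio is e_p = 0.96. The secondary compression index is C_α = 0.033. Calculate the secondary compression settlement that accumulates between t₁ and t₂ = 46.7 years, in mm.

S_s ≈ 104 mm

Secondary compression: S_s = C_α·H/(1+e_p)·log₁₀(t₂/t₁)
S_s = 0.033×5/(1+0.96)×log₁₀(46.7/2.7)
    = 0.08418 × 1.238 = 0.1042 m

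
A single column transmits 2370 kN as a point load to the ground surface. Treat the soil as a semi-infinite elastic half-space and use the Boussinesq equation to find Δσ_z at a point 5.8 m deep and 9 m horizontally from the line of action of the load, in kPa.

Boussinesq vertical stress below a point load on an elastic half-space:
Δσ_z = 3P/(2πz²) · [1 + (r/z)²]^(−5/2)
r/z = 9/5.8 = 1.5517; [1+(r/z)²]^(−5/2) = 0.046644.
Δσ_z = 3×2370/(2π×5.8²) × 0.046644 = 33.638 × 0.046644 = 1.569 kPa

Δσ_z ≈ 1.57 kPa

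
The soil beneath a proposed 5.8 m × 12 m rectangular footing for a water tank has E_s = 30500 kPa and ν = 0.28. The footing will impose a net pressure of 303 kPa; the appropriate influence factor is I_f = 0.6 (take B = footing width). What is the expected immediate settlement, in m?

S_e ≈ 0.0319 m

Immediate (elastic) settlement: S_e = q·B·(1−ν²)/E_s · I_f.
S_e = 303 × 5.8 × (1 − 0.28²) / 30500 × 0.6
    = 303 × 5.8 × 0.9216 / 30500 × 0.6
    = 0.03186 m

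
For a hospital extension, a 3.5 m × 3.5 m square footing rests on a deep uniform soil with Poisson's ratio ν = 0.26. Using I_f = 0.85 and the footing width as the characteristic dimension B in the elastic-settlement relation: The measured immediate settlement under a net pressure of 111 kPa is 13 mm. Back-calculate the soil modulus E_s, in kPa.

S_e = q·B·(1−ν²)/E_s · I_f  ⇒  E_s = q·B·(1−ν²)·I_f / S_e.
E_s = 111 × 3.5 × 0.9324 × 0.85 / 0.013 = 23680 kPa

E_s ≈ 23700 kPa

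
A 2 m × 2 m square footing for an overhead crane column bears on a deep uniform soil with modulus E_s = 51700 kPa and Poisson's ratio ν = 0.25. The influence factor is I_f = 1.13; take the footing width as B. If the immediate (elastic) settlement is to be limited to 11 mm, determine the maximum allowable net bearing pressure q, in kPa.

S_e = q·B·(1−ν²)/E_s · I_f  ⇒  q = S_e·E_s / (B·(1−ν²)·I_f).
q = 0.011 × 51700 / (2 × 0.9375 × 1.13) = 268.4 kPa

q ≈ 268 kPa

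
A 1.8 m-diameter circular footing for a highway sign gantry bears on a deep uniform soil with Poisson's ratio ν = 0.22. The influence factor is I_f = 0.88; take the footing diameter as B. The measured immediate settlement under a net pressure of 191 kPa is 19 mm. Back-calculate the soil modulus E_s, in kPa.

E_s ≈ 15200 kPa

S_e = q·B·(1−ν²)/E_s · I_f  ⇒  E_s = q·B·(1−ν²)·I_f / S_e.
E_s = 191 × 1.8 × 0.9516 × 0.88 / 0.019 = 15150 kPa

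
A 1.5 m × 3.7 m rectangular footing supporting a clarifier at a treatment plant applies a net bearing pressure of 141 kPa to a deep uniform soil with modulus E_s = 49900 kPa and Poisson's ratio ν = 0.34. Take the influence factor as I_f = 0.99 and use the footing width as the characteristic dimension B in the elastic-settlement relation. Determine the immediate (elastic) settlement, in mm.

S_e ≈ 3.71 mm

Immediate (elastic) settlement: S_e = q·B·(1−ν²)/E_s · I_f.
S_e = 141 × 1.5 × (1 − 0.34²) / 49900 × 0.99
    = 141 × 1.5 × 0.8844 / 49900 × 0.99
    = 0.003711 m = 3.711 mm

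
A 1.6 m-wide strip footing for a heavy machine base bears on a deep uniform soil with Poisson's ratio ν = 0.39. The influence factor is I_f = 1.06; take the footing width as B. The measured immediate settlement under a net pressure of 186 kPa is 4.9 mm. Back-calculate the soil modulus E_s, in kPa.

S_e = q·B·(1−ν²)/E_s · I_f  ⇒  E_s = q·B·(1−ν²)·I_f / S_e.
E_s = 186 × 1.6 × 0.8479 × 1.06 / 0.0049 = 54590 kPa

E_s ≈ 54600 kPa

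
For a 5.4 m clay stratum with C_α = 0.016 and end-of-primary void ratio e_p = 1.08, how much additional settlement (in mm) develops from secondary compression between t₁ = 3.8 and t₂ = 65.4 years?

S_s ≈ 51.3 mm

Secondary compression: S_s = C_α·H/(1+e_p)·log₁₀(t₂/t₁)
S_s = 0.016×5.4/(1+1.08)×log₁₀(65.4/3.8)
    = 0.04154 × 1.236 = 0.05133 m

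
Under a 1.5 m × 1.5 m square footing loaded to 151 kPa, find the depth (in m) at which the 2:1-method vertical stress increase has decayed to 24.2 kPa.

2:1 spreading — at depth z the loaded area has grown by z in each plan dimension:
qB²/(B+z)² = Δσ_z ⇒ z = B(√(q/Δσ_z) − 1) = 1.5×(√(151/24.2) − 1) = 2.247 m

z ≈ 2.25 m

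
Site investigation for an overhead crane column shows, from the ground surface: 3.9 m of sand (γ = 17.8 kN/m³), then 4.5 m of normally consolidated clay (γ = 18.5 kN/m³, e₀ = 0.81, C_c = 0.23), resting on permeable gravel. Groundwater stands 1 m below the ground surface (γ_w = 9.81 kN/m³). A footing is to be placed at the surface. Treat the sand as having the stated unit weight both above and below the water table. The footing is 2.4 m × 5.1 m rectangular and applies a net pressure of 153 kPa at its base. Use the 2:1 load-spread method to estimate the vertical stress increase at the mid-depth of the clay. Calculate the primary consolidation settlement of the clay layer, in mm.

Mid-depth of clay below the ground surface: z = 3.9 + 4.5/2 = 6.15 m.
Total vertical stress at mid-clay: σ_v = 17.8×3.9 + 18.5×2.25 = 111.05 kPa.
Pore pressure: u = 9.81×(6.15 − 1) = 50.522 kPa.
Initial effective stress: σ'_0 = σ_v − u = 111.05 − 50.522 = 60.528 kPa.
Stress increase at mid-clay by the 2:1 spreading method:
Δσ = qBL/((B+z)(L+z)) = 153×2.4×5.1/((2.4+6.15)(5.1+6.15)) = 19.469 kPa
Final effective stress: σ'_f = σ'_0 + Δσ = 60.528 + 19.469 = 79.997 kPa.
Normally consolidated clay, so the full stress increment lies on the virgin compression line:
S_c = C_c·H/(1+e₀)·log₁₀(σ'_f/σ'_0) = 0.23×4.5/(1+0.81)×log₁₀(79.997/60.528)
    = 0.57182 × 0.12112 = 0.06926 m

S_c ≈ 69.3 mm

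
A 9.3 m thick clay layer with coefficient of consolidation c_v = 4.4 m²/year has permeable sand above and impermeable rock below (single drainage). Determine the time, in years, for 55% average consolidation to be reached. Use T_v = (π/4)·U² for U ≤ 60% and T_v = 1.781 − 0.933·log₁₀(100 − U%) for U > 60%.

Drainage path length: H_d = H = 9.3 m (single drainage).
U ≤ 60%: T_v = (π/4)·U² = (π/4)×0.55² = 0.23758.
t = T_v·H_d²/c_v = 0.23758×9.3²/4.4 = 4.67 years.

t ≈ 4.67 years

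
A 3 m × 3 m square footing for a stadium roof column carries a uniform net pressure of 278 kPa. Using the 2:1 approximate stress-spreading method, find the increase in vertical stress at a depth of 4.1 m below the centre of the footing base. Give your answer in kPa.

Δσ_z ≈ 49.6 kPa

By the 2:1 method the load spreads at 1 horizontal : 2 vertical, so at depth z the loaded area has grown by z in each plan dimension:
Δσ = qBL/((B+z)(L+z)) = 278×3×3/((3+4.1)(3+4.1)) = 49.633 kPa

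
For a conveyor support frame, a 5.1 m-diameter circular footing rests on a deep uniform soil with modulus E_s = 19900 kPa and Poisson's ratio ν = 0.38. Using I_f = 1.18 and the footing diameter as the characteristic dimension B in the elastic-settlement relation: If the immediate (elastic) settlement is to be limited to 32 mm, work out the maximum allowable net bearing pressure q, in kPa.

S_e = q·B·(1−ν²)/E_s · I_f  ⇒  q = S_e·E_s / (B·(1−ν²)·I_f).
q = 0.032 × 19900 / (5.1 × 0.8556 × 1.18) = 123.7 kPa

q ≈ 124 kPa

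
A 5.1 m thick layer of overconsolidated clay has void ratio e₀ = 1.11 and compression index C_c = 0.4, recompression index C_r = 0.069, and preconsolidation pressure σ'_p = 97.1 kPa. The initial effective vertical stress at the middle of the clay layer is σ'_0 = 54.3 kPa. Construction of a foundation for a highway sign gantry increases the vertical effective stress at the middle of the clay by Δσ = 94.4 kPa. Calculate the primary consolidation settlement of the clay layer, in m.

S_c ≈ 0.221 m

Final effective stress: σ'_f = 54.3 + 94.4 = 148.7 kPa.
σ'_f = 148.7 > σ'_p = 97.1 kPa, so the stress path crosses the preconsolidation pressure — recompression up to σ'_p, then virgin compression beyond:
S_c = H/(1+e₀)·[C_r·log₁₀(σ'_p/σ'_0) + C_c·log₁₀(σ'_f/σ'_p)]
    = 5.1/2.11 × [0.069×log₁₀(97.1/54.3) + 0.4×log₁₀(148.7/97.1)]
    = 2.4171 × [0.017417 + 0.074037] = 0.2211 m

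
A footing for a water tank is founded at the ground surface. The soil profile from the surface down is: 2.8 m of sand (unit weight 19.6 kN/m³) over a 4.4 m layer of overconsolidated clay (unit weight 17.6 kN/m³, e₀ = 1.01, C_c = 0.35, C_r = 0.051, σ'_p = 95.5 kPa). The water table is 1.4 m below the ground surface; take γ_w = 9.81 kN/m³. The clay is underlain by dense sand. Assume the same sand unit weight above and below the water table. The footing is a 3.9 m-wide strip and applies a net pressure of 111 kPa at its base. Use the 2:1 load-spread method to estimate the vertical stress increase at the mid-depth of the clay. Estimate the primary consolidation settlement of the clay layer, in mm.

Mid-depth of clay below the ground surface: z = 2.8 + 4.4/2 = 5 m.
Total vertical stress at mid-clay: σ_v = 19.6×2.8 + 17.6×2.2 = 93.6 kPa.
Pore pressure: u = 9.81×(5 − 1.4) = 35.316 kPa.
Initial effective stress: σ'_0 = σ_v − u = 93.6 − 35.316 = 58.284 kPa.
Stress increase at mid-clay by the 2:1 spreading method:
Δσ = qB/(B+z) = 111×3.9/(3.9+5) = 48.64 kPa
Final effective stress: σ'_f = 58.284 + 48.64 = 106.92 kPa.
σ'_f = 106.92 > σ'_p = 95.5 kPa, so the stress path crosses the preconsolidation pressure — recompression up to σ'_p, then virgin compression beyond:
S_c = H/(1+e₀)·[C_r·log₁₀(σ'_p/σ'_0) + C_c·log₁₀(σ'_f/σ'_p)]
    = 4.4/2.01 × [0.051×log₁₀(95.5/58.284) + 0.35×log₁₀(106.92/95.5)]
    = 2.1891 × [0.010937 + 0.017169] = 0.06153 m

S_c ≈ 61.5 mm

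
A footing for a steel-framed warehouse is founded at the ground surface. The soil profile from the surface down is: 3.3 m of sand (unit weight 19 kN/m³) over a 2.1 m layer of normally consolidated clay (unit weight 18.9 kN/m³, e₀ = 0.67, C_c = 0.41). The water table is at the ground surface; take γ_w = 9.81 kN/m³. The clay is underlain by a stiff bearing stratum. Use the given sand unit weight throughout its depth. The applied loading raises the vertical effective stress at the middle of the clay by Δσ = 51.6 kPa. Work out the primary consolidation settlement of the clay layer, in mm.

Mid-depth of clay below the ground surface: z = 3.3 + 2.1/2 = 4.35 m.
Total vertical stress at mid-clay: σ_v = 19×3.3 + 18.9×1.05 = 82.545 kPa.
Pore pressure: u = 9.81×(4.35 − 0) = 42.673 kPa.
Initial effective stress: σ'_0 = σ_v − u = 82.545 − 42.673 = 39.872 kPa.
Final effective stress: σ'_f = σ'_0 + Δσ = 39.872 + 51.6 = 91.472 kPa.
Normally consolidated clay, so the full stress increment lies on the virgin compression line:
S_c = C_c·H/(1+e₀)·log₁₀(σ'_f/σ'_0) = 0.41×2.1/(1+0.67)×log₁₀(91.472/39.872)
    = 0.51557 × 0.36062 = 0.1859 m

S_c ≈ 186 mm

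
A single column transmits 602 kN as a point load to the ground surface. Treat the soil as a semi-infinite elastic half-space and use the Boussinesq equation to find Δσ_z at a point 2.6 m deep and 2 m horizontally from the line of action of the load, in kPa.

Δσ_z ≈ 13.3 kPa

Boussinesq vertical stress below a point load on an elastic half-space:
Δσ_z = 3P/(2πz²) · [1 + (r/z)²]^(−5/2)
r/z = 2/2.6 = 0.76923; [1+(r/z)²]^(−5/2) = 0.31285.
Δσ_z = 3×602/(2π×2.6²) × 0.31285 = 42.52 × 0.31285 = 13.3 kPa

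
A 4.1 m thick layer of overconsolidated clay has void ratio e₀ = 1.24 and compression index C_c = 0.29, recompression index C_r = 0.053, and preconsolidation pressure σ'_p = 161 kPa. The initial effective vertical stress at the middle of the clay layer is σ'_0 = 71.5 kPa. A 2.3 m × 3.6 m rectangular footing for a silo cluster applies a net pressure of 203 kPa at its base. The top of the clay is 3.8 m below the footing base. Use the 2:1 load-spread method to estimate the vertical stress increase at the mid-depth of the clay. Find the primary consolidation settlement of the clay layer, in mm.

Mid-depth of clay below the footing base: z = 3.8 + 4.1/2 = 5.85 m.
Stress increase at mid-clay by the 2:1 spreading method:
Δσ = qBL/((B+z)(L+z)) = 203×2.3×3.6/((2.3+5.85)(3.6+5.85)) = 21.824 kPa
Final effective stress: σ'_f = 71.5 + 21.824 = 93.324 kPa.
σ'_f = 93.324 ≤ σ'_p = 161 kPa, so the clay remains overconsolidated and only the recompression index applies:
S_c = C_r·H/(1+e₀)·log₁₀(σ'_f/σ'_0) = 0.053×4.1/2.24×log₁₀(93.324/71.5)
    = 0.097011 × 0.11569 = 0.01122 m

S_c ≈ 11.2 mm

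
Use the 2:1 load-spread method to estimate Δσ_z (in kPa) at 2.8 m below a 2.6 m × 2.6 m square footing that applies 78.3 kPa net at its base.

Δσ_z ≈ 18.2 kPa

By the 2:1 method the load spreads at 1 horizontal : 2 vertical, so at depth z the loaded area has grown by z in each plan dimension:
Δσ = qBL/((B+z)(L+z)) = 78.3×2.6×2.6/((2.6+2.8)(2.6+2.8)) = 18.152 kPa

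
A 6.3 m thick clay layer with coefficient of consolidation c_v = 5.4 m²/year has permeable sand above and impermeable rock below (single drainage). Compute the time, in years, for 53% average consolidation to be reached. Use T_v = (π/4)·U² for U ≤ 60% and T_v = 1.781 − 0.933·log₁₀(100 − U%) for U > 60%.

Drainage path length: H_d = H = 6.3 m (single drainage).
U ≤ 60%: T_v = (π/4)·U² = (π/4)×0.53² = 0.22062.
t = T_v·H_d²/c_v = 0.22062×6.3²/5.4 = 1.622 years.

t ≈ 1.62 years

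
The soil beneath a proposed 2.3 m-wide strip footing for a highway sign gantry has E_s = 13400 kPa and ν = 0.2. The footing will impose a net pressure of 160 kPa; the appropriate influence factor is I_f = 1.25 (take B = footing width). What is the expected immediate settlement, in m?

S_e ≈ 0.033 m

Immediate (elastic) settlement: S_e = q·B·(1−ν²)/E_s · I_f.
S_e = 160 × 2.3 × (1 − 0.2²) / 13400 × 1.25
    = 160 × 2.3 × 0.96 / 13400 × 1.25
    = 0.03296 m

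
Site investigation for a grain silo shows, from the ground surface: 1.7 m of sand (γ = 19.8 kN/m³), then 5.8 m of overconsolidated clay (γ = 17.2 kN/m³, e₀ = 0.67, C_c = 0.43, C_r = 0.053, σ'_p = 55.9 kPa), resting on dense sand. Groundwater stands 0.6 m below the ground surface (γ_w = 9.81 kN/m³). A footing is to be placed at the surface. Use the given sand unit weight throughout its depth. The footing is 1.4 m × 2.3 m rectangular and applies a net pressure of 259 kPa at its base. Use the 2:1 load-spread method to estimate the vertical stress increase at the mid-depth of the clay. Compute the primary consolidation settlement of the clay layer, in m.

Mid-depth of clay below the ground surface: z = 1.7 + 5.8/2 = 4.6 m.
Total vertical stress at mid-clay: σ_v = 19.8×1.7 + 17.2×2.9 = 83.54 kPa.
Pore pressure: u = 9.81×(4.6 − 0.6) = 39.24 kPa.
Initial effective stress: σ'_0 = σ_v − u = 83.54 − 39.24 = 44.3 kPa.
Stress increase at mid-clay by the 2:1 spreading method:
Δσ = qBL/((B+z)(L+z)) = 259×1.4×2.3/((1.4+4.6)(2.3+4.6)) = 20.144 kPa
Final effective stress: σ'_f = 44.3 + 20.144 = 64.444 kPa.
σ'_f = 64.444 > σ'_p = 55.9 kPa, so the stress path crosses the preconsolidation pressure — recompression up to σ'_p, then virgin compression beyond:
S_c = H/(1+e₀)·[C_r·log₁₀(σ'_p/σ'_0) + C_c·log₁₀(σ'_f/σ'_p)]
    = 5.8/1.67 × [0.053×log₁₀(55.9/44.3) + 0.43×log₁₀(64.444/55.9)]
    = 3.4731 × [0.0053534 + 0.026561] = 0.1108 m

S_c ≈ 0.111 m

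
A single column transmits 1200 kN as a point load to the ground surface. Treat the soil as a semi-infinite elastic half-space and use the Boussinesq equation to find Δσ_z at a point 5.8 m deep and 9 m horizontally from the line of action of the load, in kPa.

Δσ_z ≈ 0.794 kPa

Boussinesq vertical stress below a point load on an elastic half-space:
Δσ_z = 3P/(2πz²) · [1 + (r/z)²]^(−5/2)
r/z = 9/5.8 = 1.5517; [1+(r/z)²]^(−5/2) = 0.046644.
Δσ_z = 3×1200/(2π×5.8²) × 0.046644 = 17.032 × 0.046644 = 0.7944 kPa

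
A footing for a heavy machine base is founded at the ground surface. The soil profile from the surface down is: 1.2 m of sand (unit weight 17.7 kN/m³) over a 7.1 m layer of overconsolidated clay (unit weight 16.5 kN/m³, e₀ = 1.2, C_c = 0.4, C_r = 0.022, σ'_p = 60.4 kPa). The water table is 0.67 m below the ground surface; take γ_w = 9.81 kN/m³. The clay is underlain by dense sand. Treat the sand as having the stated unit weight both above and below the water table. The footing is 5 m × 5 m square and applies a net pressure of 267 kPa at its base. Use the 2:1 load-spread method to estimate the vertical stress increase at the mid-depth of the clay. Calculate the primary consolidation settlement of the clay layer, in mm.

Mid-depth of clay below the ground surface: z = 1.2 + 7.1/2 = 4.75 m.
Total vertical stress at mid-clay: σ_v = 17.7×1.2 + 16.5×3.55 = 79.815 kPa.
Pore pressure: u = 9.81×(4.75 − 0.67) = 40.025 kPa.
Initial effective stress: σ'_0 = σ_v − u = 79.815 − 40.025 = 39.79 kPa.
Stress increase at mid-clay by the 2:1 spreading method:
Δσ = qBL/((B+z)(L+z)) = 267×5×5/((5+4.75)(5+4.75)) = 70.217 kPa
Final effective stress: σ'_f = 39.79 + 70.217 = 110.01 kPa.
σ'_f = 110.01 > σ'_p = 60.4 kPa, so the stress path crosses the preconsolidation pressure — recompression up to σ'_p, then virgin compression beyond:
S_c = H/(1+e₀)·[C_r·log₁₀(σ'_p/σ'_0) + C_c·log₁₀(σ'_f/σ'_p)]
    = 7.1/2.2 × [0.022×log₁₀(60.4/39.79) + 0.4×log₁₀(110.01/60.4)]
    = 3.2273 × [0.0039878 + 0.10416] = 0.349 m

S_c ≈ 349 mm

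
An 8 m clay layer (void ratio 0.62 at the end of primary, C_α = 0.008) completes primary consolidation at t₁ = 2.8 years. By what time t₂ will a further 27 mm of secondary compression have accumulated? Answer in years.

S_s = C_α·H/(1+e_p)·log₁₀(t₂/t₁) ⇒ log₁₀(t₂/t₁) = S_s·(1+e_p)/(C_α·H).
log₁₀(t₂/t₁) = 0.027 × (1+0.62) / (0.008×8) = 0.6834
t₂ = t₁ × 10^0.6834 = 2.8 × 4.824 = 13.51 years

t₂ ≈ 13.5 years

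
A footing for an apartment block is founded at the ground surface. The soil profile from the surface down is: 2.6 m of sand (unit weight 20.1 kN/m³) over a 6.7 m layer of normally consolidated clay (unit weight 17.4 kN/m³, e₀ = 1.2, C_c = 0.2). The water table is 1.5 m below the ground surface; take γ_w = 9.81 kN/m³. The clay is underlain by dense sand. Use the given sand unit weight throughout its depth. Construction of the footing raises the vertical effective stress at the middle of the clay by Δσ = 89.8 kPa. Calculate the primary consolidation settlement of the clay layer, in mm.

S_c ≈ 225 mm

Mid-depth of clay below the ground surface: z = 2.6 + 6.7/2 = 5.95 m.
Total vertical stress at mid-clay: σ_v = 20.1×2.6 + 17.4×3.35 = 110.55 kPa.
Pore pressure: u = 9.81×(5.95 − 1.5) = 43.655 kPa.
Initial effective stress: σ'_0 = σ_v − u = 110.55 − 43.655 = 66.895 kPa.
Final effective stress: σ'_f = σ'_0 + Δσ = 66.895 + 89.8 = 156.69 kPa.
Normally consolidated clay, so the full stress increment lies on the virgin compression line:
S_c = C_c·H/(1+e₀)·log₁₀(σ'_f/σ'_0) = 0.2×6.7/(1+1.2)×log₁₀(156.69/66.895)
    = 0.60909 × 0.36965 = 0.2252 m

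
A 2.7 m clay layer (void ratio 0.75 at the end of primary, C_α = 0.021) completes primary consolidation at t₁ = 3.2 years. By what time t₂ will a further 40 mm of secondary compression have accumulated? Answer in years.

S_s = C_α·H/(1+e_p)·log₁₀(t₂/t₁) ⇒ log₁₀(t₂/t₁) = S_s·(1+e_p)/(C_α·H).
log₁₀(t₂/t₁) = 0.04 × (1+0.75) / (0.021×2.7) = 1.235
t₂ = t₁ × 10^1.235 = 3.2 × 17.16 = 54.92 years

t₂ ≈ 54.9 years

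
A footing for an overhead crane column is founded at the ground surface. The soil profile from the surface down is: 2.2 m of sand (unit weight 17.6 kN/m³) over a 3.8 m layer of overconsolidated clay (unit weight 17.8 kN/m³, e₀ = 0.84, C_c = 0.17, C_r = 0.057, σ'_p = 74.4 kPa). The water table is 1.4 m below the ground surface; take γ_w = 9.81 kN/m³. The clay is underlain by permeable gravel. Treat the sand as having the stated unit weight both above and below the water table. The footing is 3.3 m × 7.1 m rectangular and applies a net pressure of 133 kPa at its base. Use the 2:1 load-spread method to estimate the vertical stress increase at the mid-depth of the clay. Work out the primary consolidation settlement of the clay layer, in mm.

Mid-depth of clay below the ground surface: z = 2.2 + 3.8/2 = 4.1 m.
Total vertical stress at mid-clay: σ_v = 17.6×2.2 + 17.8×1.9 = 72.54 kPa.
Pore pressure: u = 9.81×(4.1 − 1.4) = 26.487 kPa.
Initial effective stress: σ'_0 = σ_v − u = 72.54 − 26.487 = 46.053 kPa.
Stress increase at mid-clay by the 2:1 spreading method:
Δσ = qBL/((B+z)(L+z)) = 133×3.3×7.1/((3.3+4.1)(7.1+4.1)) = 37.599 kPa
Final effective stress: σ'_f = 46.053 + 37.599 = 83.652 kPa.
σ'_f = 83.652 > σ'_p = 74.4 kPa, so the stress path crosses the preconsolidation pressure — recompression up to σ'_p, then virgin compression beyond:
S_c = H/(1+e₀)·[C_r·log₁₀(σ'_p/σ'_0) + C_c·log₁₀(σ'_f/σ'_p)]
    = 3.8/1.84 × [0.057×log₁₀(74.4/46.053) + 0.17×log₁₀(83.652/74.4)]
    = 2.0652 × [0.011874 + 0.0086536] = 0.04239 m

S_c ≈ 42.4 mm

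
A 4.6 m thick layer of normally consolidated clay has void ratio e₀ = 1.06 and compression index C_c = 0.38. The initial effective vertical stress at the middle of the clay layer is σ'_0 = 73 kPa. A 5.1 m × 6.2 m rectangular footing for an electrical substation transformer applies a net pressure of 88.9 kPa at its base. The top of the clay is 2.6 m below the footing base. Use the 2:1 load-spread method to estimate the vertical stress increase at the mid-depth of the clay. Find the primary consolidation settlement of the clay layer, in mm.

S_c ≈ 110 mm

Mid-depth of clay below the footing base: z = 2.6 + 4.6/2 = 4.9 m.
Stress increase at mid-clay by the 2:1 spreading method:
Δσ = qBL/((B+z)(L+z)) = 88.9×5.1×6.2/((5.1+4.9)(6.2+4.9)) = 25.324 kPa
Final effective stress: σ'_f = σ'_0 + Δσ = 73 + 25.324 = 98.324 kPa.
Normally consolidated clay, so the full stress increment lies on the virgin compression line:
S_c = C_c·H/(1+e₀)·log₁₀(σ'_f/σ'_0) = 0.38×4.6/(1+1.06)×log₁₀(98.324/73)
    = 0.84854 × 0.12934 = 0.1098 m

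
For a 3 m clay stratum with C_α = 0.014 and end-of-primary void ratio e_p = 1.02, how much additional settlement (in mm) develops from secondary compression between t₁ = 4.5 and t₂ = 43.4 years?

S_s ≈ 20.5 mm

Secondary compression: S_s = C_α·H/(1+e_p)·log₁₀(t₂/t₁)
S_s = 0.014×3/(1+1.02)×log₁₀(43.4/4.5)
    = 0.02079 × 0.9843 = 0.02047 m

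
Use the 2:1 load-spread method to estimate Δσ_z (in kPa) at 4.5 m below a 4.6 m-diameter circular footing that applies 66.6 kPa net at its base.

By the 2:1 method the load spreads at 1 horizontal : 2 vertical, so at depth z the loaded area has grown by z in each plan dimension:
Δσ ≈ qD²/(D+z)² = 66.6×4.6²/(4.6+4.5)² = 17.018 kPa

Δσ_z ≈ 17 kPa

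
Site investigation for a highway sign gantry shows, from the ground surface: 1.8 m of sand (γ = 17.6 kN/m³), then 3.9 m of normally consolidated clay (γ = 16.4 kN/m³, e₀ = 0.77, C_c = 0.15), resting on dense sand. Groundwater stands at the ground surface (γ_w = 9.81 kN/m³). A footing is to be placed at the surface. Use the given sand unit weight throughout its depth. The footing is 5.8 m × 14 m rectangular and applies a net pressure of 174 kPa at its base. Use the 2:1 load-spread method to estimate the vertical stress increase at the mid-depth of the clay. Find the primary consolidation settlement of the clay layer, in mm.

S_c ≈ 203 mm

Mid-depth of clay below the ground surface: z = 1.8 + 3.9/2 = 3.75 m.
Total vertical stress at mid-clay: σ_v = 17.6×1.8 + 16.4×1.95 = 63.66 kPa.
Pore pressure: u = 9.81×(3.75 − 0) = 36.788 kPa.
Initial effective stress: σ'_0 = σ_v − u = 63.66 − 36.788 = 26.872 kPa.
Stress increase at mid-clay by the 2:1 spreading method:
Δσ = qBL/((B+z)(L+z)) = 174×5.8×14/((5.8+3.75)(14+3.75)) = 83.35 kPa
Final effective stress: σ'_f = σ'_0 + Δσ = 26.872 + 83.35 = 110.22 kPa.
Normally consolidated clay, so the full stress increment lies on the virgin compression line:
S_c = C_c·H/(1+e₀)·log₁₀(σ'_f/σ'_0) = 0.15×3.9/(1+0.77)×log₁₀(110.22/26.872)
    = 0.33051 × 0.61296 = 0.2026 m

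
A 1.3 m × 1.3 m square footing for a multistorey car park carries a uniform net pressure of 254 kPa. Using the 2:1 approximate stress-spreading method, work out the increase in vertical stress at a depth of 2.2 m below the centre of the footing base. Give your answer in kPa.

Δσ_z ≈ 35 kPa

By the 2:1 method the load spreads at 1 horizontal : 2 vertical, so at depth z the loaded area has grown by z in each plan dimension:
Δσ = qBL/((B+z)(L+z)) = 254×1.3×1.3/((1.3+2.2)(1.3+2.2)) = 35.042 kPa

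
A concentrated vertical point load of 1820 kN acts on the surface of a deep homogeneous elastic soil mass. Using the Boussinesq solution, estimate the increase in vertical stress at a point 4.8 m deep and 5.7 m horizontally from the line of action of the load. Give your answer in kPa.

Boussinesq vertical stress below a point load on an elastic half-space:
Δσ_z = 3P/(2πz²) · [1 + (r/z)²]^(−5/2)
r/z = 5.7/4.8 = 1.1875; [1+(r/z)²]^(−5/2) = 0.11089.
Δσ_z = 3×1820/(2π×4.8²) × 0.11089 = 37.716 × 0.11089 = 4.182 kPa

Δσ_z ≈ 4.18 kPa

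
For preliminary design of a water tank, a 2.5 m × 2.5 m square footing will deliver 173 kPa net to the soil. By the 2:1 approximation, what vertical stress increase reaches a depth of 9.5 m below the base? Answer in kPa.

Δσ_z ≈ 7.51 kPa

By the 2:1 method the load spreads at 1 horizontal : 2 vertical, so at depth z the loaded area has grown by z in each plan dimension:
Δσ = qBL/((B+z)(L+z)) = 173×2.5×2.5/((2.5+9.5)(2.5+9.5)) = 7.5087 kPa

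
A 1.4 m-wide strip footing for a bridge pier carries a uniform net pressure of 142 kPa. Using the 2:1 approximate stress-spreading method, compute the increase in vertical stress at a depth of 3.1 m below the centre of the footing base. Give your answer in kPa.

Δσ_z ≈ 44.2 kPa

By the 2:1 method the load spreads at 1 horizontal : 2 vertical, so at depth z the loaded area has grown by z in each plan dimension:
Δσ = qB/(B+z) = 142×1.4/(1.4+3.1) = 44.178 kPa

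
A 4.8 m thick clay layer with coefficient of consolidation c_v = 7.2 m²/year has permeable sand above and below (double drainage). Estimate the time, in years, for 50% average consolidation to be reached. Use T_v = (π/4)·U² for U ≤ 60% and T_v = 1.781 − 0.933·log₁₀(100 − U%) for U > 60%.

t ≈ 0.157 years

Drainage path length: H_d = H/2 = 2.4 m (double drainage).
U ≤ 60%: T_v = (π/4)·U² = (π/4)×0.5² = 0.19635.
t = T_v·H_d²/c_v = 0.19635×2.4²/7.2 = 0.1571 years.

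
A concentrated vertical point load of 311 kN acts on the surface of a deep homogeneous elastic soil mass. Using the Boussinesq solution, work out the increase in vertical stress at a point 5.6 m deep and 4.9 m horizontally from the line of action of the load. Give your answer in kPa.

Boussinesq vertical stress below a point load on an elastic half-space:
Δσ_z = 3P/(2πz²) · [1 + (r/z)²]^(−5/2)
r/z = 4.9/5.6 = 0.875; [1+(r/z)²]^(−5/2) = 0.24141.
Δσ_z = 3×311/(2π×5.6²) × 0.24141 = 4.7351 × 0.24141 = 1.143 kPa

Δσ_z ≈ 1.14 kPa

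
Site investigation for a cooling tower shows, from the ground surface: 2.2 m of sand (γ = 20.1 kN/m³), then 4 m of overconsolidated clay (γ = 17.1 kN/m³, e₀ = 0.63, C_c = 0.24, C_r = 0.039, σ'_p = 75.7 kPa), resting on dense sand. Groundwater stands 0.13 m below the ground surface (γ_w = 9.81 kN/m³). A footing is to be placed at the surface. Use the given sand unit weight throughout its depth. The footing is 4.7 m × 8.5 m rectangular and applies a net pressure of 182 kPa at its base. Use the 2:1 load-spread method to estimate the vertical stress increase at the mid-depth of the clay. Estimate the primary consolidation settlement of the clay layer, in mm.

S_c ≈ 106 mm

Mid-depth of clay below the ground surface: z = 2.2 + 4/2 = 4.2 m.
Total vertical stress at mid-clay: σ_v = 20.1×2.2 + 17.1×2 = 78.42 kPa.
Pore pressure: u = 9.81×(4.2 − 0.13) = 39.927 kPa.
Initial effective stress: σ'_0 = σ_v − u = 78.42 − 39.927 = 38.493 kPa.
Stress increase at mid-clay by the 2:1 spreading method:
Δσ = qBL/((B+z)(L+z)) = 182×4.7×8.5/((4.7+4.2)(8.5+4.2)) = 64.327 kPa
Final effective stress: σ'_f = 38.493 + 64.327 = 102.82 kPa.
σ'_f = 102.82 > σ'_p = 75.7 kPa, so the stress path crosses the preconsolidation pressure — recompression up to σ'_p, then virgin compression beyond:
S_c = H/(1+e₀)·[C_r·log₁₀(σ'_p/σ'_0) + C_c·log₁₀(σ'_f/σ'_p)]
    = 4/1.63 × [0.039×log₁₀(75.7/38.493) + 0.24×log₁₀(102.82/75.7)]
    = 2.454 × [0.011455 + 0.031916] = 0.1064 m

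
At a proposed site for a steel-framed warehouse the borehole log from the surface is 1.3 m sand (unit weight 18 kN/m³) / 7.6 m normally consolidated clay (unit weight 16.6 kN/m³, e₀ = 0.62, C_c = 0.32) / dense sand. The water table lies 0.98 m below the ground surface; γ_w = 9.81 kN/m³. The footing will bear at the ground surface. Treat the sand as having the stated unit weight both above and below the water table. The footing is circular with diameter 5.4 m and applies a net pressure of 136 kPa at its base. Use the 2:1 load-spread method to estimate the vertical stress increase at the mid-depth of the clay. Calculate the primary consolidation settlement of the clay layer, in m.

S_c ≈ 0.376 m

Mid-depth of clay below the ground surface: z = 1.3 + 7.6/2 = 5.1 m.
Total vertical stress at mid-clay: σ_v = 18×1.3 + 16.6×3.8 = 86.48 kPa.
Pore pressure: u = 9.81×(5.1 − 0.98) = 40.417 kPa.
Initial effective stress: σ'_0 = σ_v − u = 86.48 − 40.417 = 46.063 kPa.
Stress increase at mid-clay by the 2:1 spreading method:
Δσ ≈ qD²/(D+z)² = 136×5.4²/(5.4+5.1)² = 35.971 kPa
Final effective stress: σ'_f = σ'_0 + Δσ = 46.063 + 35.971 = 82.034 kPa.
Normally consolidated clay, so the full stress increment lies on the virgin compression line:
S_c = C_c·H/(1+e₀)·log₁₀(σ'_f/σ'_0) = 0.32×7.6/(1+0.62)×log₁₀(82.034/46.063)
    = 1.5012 × 0.25064 = 0.3763 m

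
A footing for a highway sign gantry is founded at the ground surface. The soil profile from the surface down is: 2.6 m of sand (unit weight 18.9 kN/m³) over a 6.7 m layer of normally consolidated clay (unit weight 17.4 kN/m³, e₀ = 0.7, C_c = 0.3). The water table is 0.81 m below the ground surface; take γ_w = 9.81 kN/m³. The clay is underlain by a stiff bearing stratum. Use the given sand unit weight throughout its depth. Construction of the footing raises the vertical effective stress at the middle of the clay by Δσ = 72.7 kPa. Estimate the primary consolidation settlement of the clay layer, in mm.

Mid-depth of clay below the ground surface: z = 2.6 + 6.7/2 = 5.95 m.
Total vertical stress at mid-clay: σ_v = 18.9×2.6 + 17.4×3.35 = 107.43 kPa.
Pore pressure: u = 9.81×(5.95 − 0.81) = 50.423 kPa.
Initial effective stress: σ'_0 = σ_v − u = 107.43 − 50.423 = 57.007 kPa.
Final effective stress: σ'_f = σ'_0 + Δσ = 57.007 + 72.7 = 129.71 kPa.
Normally consolidated clay, so the full stress increment lies on the virgin compression line:
S_c = C_c·H/(1+e₀)·log₁₀(σ'_f/σ'_0) = 0.3×6.7/(1+0.7)×log₁₀(129.71/57.007)
    = 1.1824 × 0.35705 = 0.4222 m

S_c ≈ 422 mm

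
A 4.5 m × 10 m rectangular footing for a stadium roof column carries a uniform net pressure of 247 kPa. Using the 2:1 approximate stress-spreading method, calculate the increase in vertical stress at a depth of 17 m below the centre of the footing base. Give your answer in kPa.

Δσ_z ≈ 19.1 kPa

By the 2:1 method the load spreads at 1 horizontal : 2 vertical, so at depth z the loaded area has grown by z in each plan dimension:
Δσ = qBL/((B+z)(L+z)) = 247×4.5×10/((4.5+17)(10+17)) = 19.147 kPa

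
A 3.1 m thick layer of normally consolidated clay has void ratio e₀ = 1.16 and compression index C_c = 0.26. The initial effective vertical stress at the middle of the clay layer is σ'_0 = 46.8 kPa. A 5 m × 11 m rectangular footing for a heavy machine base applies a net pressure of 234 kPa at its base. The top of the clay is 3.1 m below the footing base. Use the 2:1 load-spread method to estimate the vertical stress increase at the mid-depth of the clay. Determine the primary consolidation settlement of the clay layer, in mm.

S_c ≈ 168 mm

Mid-depth of clay below the footing base: z = 3.1 + 3.1/2 = 4.65 m.
Stress increase at mid-clay by the 2:1 spreading method:
Δσ = qBL/((B+z)(L+z)) = 234×5×11/((5+4.65)(11+4.65)) = 85.219 kPa
Final effective stress: σ'_f = σ'_0 + Δσ = 46.8 + 85.219 = 132.02 kPa.
Normally consolidated clay, so the full stress increment lies on the virgin compression line:
S_c = C_c·H/(1+e₀)·log₁₀(σ'_f/σ'_0) = 0.26×3.1/(1+1.16)×log₁₀(132.02/46.8)
    = 0.37315 × 0.45039 = 0.1681 m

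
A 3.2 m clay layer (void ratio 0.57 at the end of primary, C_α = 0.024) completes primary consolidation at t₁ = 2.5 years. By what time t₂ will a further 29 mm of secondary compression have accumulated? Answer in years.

S_s = C_α·H/(1+e_p)·log₁₀(t₂/t₁) ⇒ log₁₀(t₂/t₁) = S_s·(1+e_p)/(C_α·H).
log₁₀(t₂/t₁) = 0.029 × (1+0.57) / (0.024×3.2) = 0.5928
t₂ = t₁ × 10^0.5928 = 2.5 × 3.916 = 9.79 years

t₂ ≈ 9.79 years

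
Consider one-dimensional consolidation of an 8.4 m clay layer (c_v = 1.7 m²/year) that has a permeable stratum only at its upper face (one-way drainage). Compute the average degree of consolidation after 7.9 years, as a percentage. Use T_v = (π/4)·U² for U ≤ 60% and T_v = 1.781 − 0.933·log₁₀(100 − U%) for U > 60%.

Drainage path length: H_d = H = 8.4 m (single drainage).
T_v = c_v·t/H_d² = 1.7×7.9/8.4² = 0.19033.
T_v = 0.19033 corresponds to the U ≤ 60% branch:
U = √(4T_v/π) = 0.4923

U ≈ 49.2 %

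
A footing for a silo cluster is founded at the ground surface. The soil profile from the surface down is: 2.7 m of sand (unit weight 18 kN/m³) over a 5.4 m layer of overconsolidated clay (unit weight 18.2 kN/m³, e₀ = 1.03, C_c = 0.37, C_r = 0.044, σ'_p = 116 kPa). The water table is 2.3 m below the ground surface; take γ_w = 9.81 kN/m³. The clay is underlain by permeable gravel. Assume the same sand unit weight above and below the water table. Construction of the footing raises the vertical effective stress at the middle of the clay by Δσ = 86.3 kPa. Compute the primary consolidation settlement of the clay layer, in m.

S_c ≈ 0.148 m

Mid-depth of clay below the ground surface: z = 2.7 + 5.4/2 = 5.4 m.
Total vertical stress at mid-clay: σ_v = 18×2.7 + 18.2×2.7 = 97.74 kPa.
Pore pressure: u = 9.81×(5.4 − 2.3) = 30.411 kPa.
Initial effective stress: σ'_0 = σ_v − u = 97.74 − 30.411 = 67.329 kPa.
Final effective stress: σ'_f = 67.329 + 86.3 = 153.63 kPa.
σ'_f = 153.63 > σ'_p = 116 kPa, so the stress path crosses the preconsolidation pressure — recompression up to σ'_p, then virgin compression beyond:
S_c = H/(1+e₀)·[C_r·log₁₀(σ'_p/σ'_0) + C_c·log₁₀(σ'_f/σ'_p)]
    = 5.4/2.03 × [0.044×log₁₀(116/67.329) + 0.37×log₁₀(153.63/116)]
    = 2.6601 × [0.010395 + 0.045147] = 0.1477 m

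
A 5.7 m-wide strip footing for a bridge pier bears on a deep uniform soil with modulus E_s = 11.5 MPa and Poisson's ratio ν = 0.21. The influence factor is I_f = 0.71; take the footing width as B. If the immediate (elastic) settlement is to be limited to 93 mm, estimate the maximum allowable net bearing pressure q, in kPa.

q ≈ 276 kPa

E_s = 11.5 MPa = 11500 kPa.
S_e = q·B·(1−ν²)/E_s · I_f  ⇒  q = S_e·E_s / (B·(1−ν²)·I_f).
q = 0.093 × 11500 / (5.7 × 0.9559 × 0.71) = 276.5 kPa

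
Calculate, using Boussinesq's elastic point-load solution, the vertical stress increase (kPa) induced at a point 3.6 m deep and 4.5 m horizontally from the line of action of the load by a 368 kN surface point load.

Boussinesq vertical stress below a point load on an elastic half-space:
Δσ_z = 3P/(2πz²) · [1 + (r/z)²]^(−5/2)
r/z = 4.5/3.6 = 1.25; [1+(r/z)²]^(−5/2) = 0.095135.
Δσ_z = 3×368/(2π×3.6²) × 0.095135 = 13.558 × 0.095135 = 1.29 kPa

Δσ_z ≈ 1.29 kPa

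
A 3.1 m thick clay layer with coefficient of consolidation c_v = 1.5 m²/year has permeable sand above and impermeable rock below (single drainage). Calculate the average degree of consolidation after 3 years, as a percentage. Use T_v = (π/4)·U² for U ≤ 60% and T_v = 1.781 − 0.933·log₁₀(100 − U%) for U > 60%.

Drainage path length: H_d = H = 3.1 m (single drainage).
T_v = c_v·t/H_d² = 1.5×3/3.1² = 0.46826.
T_v = 0.46826 corresponds to the U > 60% branch:
U = 1 − 10^((1.781 − T_v)/0.933)/100 = 0.7447

U ≈ 74.5 %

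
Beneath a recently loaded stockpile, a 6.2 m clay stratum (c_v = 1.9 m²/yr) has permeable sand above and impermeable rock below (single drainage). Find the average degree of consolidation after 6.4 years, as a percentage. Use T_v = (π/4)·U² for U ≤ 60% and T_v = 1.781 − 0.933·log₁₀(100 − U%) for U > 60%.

Drainage path length: H_d = H = 6.2 m (single drainage).
T_v = c_v·t/H_d² = 1.9×6.4/6.2² = 0.31634.
T_v = 0.31634 corresponds to the U > 60% branch:
U = 1 − 10^((1.781 − T_v)/0.933)/100 = 0.6286

U ≈ 62.9 %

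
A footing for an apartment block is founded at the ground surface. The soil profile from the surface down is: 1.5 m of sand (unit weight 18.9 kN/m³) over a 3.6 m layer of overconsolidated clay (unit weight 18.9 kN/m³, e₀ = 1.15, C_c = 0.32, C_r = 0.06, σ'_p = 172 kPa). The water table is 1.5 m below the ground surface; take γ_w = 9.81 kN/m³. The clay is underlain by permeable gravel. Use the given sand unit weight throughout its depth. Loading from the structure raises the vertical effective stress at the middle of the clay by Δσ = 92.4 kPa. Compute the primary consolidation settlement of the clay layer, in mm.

Mid-depth of clay below the ground surface: z = 1.5 + 3.6/2 = 3.3 m.
Total vertical stress at mid-clay: σ_v = 18.9×1.5 + 18.9×1.8 = 62.37 kPa.
Pore pressure: u = 9.81×(3.3 − 1.5) = 17.658 kPa.
Initial effective stress: σ'_0 = σ_v − u = 62.37 − 17.658 = 44.712 kPa.
Final effective stress: σ'_f = 44.712 + 92.4 = 137.11 kPa.
σ'_f = 137.11 ≤ σ'_p = 172 kPa, so the clay remains overconsolidated and only the recompression index applies:
S_c = C_r·H/(1+e₀)·log₁₀(σ'_f/σ'_0) = 0.06×3.6/2.15×log₁₀(137.11/44.712)
    = 0.10046 × 0.48665 = 0.04889 m

S_c ≈ 48.9 mm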